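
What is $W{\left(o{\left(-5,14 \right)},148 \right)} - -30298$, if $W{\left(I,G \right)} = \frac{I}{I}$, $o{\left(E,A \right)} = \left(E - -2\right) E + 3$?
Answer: $30299$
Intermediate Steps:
$o{\left(E,A \right)} = 3 + E \left(2 + E\right)$ ($o{\left(E,A \right)} = \left(E + 2\right) E + 3 = \left(2 + E\right) E + 3 = E \left(2 + E\right) + 3 = 3 + E \left(2 + E\right)$)
$W{\left(I,G \right)} = 1$
$W{\left(o{\left(-5,14 \right)},148 \right)} - -30298 = 1 - -30298 = 1 + 30298 = 30299$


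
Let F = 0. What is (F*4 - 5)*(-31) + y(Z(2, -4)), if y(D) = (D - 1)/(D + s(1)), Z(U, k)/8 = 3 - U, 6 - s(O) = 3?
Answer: 1712/11 ≈ 155.64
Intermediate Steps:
s(O) = 3 (s(O) = 6 - 1*3 = 6 - 3 = 3)
Z(U, k) = 24 - 8*U (Z(U, k) = 8*(3 - U) = 24 - 8*U)
y(D) = (-1 + D)/(3 + D) (y(D) = (D - 1)/(D + 3) = (-1 + D)/(3 + D))
(F*4 - 5)*(-31) + y(Z(2, -4)) = (0*4 - 5)*(-31) + (-1 + (24 - 8*2))/(3 + (24 - 8*2)) = (0 - 5)*(-31) + (-1 + (24 - 16))/(3 + (24 - 16)) = -5*(-31) + (-1 + 8)/(3 + 8) = 155 + 7/11 = 1712/11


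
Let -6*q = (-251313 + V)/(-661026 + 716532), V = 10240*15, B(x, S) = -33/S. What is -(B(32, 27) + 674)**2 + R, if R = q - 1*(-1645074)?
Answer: 324922007663/272484 ≈ 1.1924e+6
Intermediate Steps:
V = 153600
q = 987/3364 (q = -(-251313 + 153600)/(6*(-661026 + 716532)) = -(-32571)/(2*55506) = -1/6*(-2961/1682) = 987/3364 ≈ 0.29340)
R = 5534029923/3364 (R = 987/3364 - 1*(-1645074) = 987/3364 + 1645074 = 5534029923/3364 ≈ 1.6451e+6)
-(B(32, 27) + 674)**2 + R = -(-33/27 + 674)**2 + 5534029923/3364 = -(-33*1/27 + 674)**2 + 5534029923/3364 = -(-11/9 + 674)**2 + 5534029923/3364 = -(6055/9)**2 + 5534029923/3364 = -1*36663025/81 + 5534029923/3364 = -36663025/81 + 5534029923/3364 = 324922007663/272484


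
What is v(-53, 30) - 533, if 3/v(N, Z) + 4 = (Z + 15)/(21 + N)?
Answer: -92305/173 ≈ -533.55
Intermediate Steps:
v(N, Z) = 3/(-4 + (15 + Z)/(21 + N)) (v(N, Z) = 3/(-4 + (Z + 15)/(21 + N)) = 3/(-4 + (15 + Z)/(21 + N)))
v(-53, 30) - 533 = 3*(-21 - 1*(-53))/(69 - 1*30 + 4*(-53)) - 533 = 3*(-21 + 53)/(69 - 30 - 212) - 533 = 3*32/(-173) - 533 = 3*(-1/173)*32 - 533 = -96/173 - 533 = -92305/173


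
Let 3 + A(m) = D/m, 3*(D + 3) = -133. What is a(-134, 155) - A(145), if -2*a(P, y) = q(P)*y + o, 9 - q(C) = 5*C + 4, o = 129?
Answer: -22782548/435 ≈ -52374.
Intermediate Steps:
D = -142/3 (D = -3 + (1/3)*(-133) = -3 - 133/3 = -142/3 ≈ -47.333)
A(m) = -3 - 142/(3*m)
q(C) = 5 - 5*C (q(C) = 9 - (5*C + 4) = 9 - (4 + 5*C) = 9 + (-4 - 5*C) = 5 - 5*C)
a(P, y) = -129/2 - y*(5 - 5*P)/2 (a(P, y) = -((5 - 5*P)*y + 129)/2 = -(y*(5 - 5*P) + 129)/2 = -(129 + y*(5 - 5*P))/2 = -129/2 - y*(5 - 5*P)/2)
a(-134, 155) - A(145) = (-129/2 + (5/2)*155*(-1 - 134)) - (-3 - 142/3/145) = (-129/2 + (5/2)*155*(-135)) - (-3 - 142/3*1/145) = (-129/2 - 104625/2) - (-3 - 142/435) = -52377 - 1*(-1447/435) = -52377 + 1447/435 = -22782548/435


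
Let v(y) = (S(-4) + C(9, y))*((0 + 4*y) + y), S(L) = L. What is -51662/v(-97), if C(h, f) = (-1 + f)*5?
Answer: -1987/9215 ≈ -0.21563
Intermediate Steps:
C(h, f) = -5 + 5*f
v(y) = 5*y*(-9 + 5*y) (v(y) = (-4 + (-5 + 5*y))*((0 + 4*y) + y) = (-9 + 5*y)*(4*y + y) = (-9 + 5*y)*(5*y) = 5*y*(-9 + 5*y))
-51662/v(-97) = -51662*(-1/(485*(-9 + 5*(-97)))) = -51662*(-1/(485*(-9 - 485))) = -51662/(5*(-97)*(-494)) = -51662/239590 = -51662*1/239590 = -1987/9215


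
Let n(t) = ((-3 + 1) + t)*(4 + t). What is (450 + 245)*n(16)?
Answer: 194600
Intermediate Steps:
n(t) = (-2 + t)*(4 + t)
(450 + 245)*n(16) = (450 + 245)*(-8 + 16² + 2*16) = 695*(-8 + 256 + 32) = 695*280 = 194600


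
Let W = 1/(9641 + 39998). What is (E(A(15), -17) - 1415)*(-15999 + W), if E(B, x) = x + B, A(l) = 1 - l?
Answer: 1148376124560/49639 ≈ 2.3135e+7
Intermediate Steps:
W = 1/49639 ≈ 2.0145e-5
E(B, x) = B + x
(E(A(15), -17) - 1415)*(-15999 + W) = (((1 - 1*15) - 17) - 1415)*(-15999 + 1/49639) = (((1 - 15) - 17) - 1415)*(-794174360/49639) = ((-14 - 17) - 1415)*(-794174360/49639) = (-31 - 1415)*(-794174360/49639) = -1446*(-794174360/49639) = 1148376124560/49639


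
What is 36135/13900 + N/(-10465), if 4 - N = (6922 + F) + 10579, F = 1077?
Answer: 5090651/1163708 ≈ 4.3745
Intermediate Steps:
N = -18574 (N = 4 - ((6922 + 1077) + 10579) = 4 - (7999 + 10579) = 4 - 1*18578 = 4 - 18578 = -18574)
36135/13900 + N/(-10465) = 36135/13900 - 18574/(-10465) = 36135*(1/13900) - 18574*(-1/10465) = 7227/2780 + 18574/10465 = 5090651/1163708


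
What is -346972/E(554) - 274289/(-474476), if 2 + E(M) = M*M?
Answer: -40223376263/72811663532 ≈ -0.55243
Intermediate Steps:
E(M) = -2 + M² (E(M) = -2 + M*M = -2 + M²)
-346972/E(554) - 274289/(-474476) = -346972/(-2 + 554²) - 274289/(-474476) = -346972/(-2 + 306916) - 274289*(-1/474476) = -346972/306914 + 274289/474476 = -346972*1/306914 + 274289/474476 = -173486/153457 + 274289/474476 = -40223376263/72811663532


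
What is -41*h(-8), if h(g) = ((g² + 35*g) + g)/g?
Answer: -1148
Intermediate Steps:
h(g) = (g² + 36*g)/g
-41*h(-8) = -41*(36 - 8) = -41*28 = -1148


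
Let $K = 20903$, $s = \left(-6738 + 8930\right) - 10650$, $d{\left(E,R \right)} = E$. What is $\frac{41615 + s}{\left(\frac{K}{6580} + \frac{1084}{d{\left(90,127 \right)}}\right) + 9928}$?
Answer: $\frac{1963557540}{588837559} \approx 3.3346$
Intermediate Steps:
$s = -8458$ ($s = 2192 - 10650 = -8458$)
$\frac{41615 + s}{\left(\frac{K}{6580} + \frac{1084}{d{\left(90,127 \right)}}\right) + 9928} = \frac{41615 - 8458}{\left(\frac{20903}{6580} + \frac{1084}{90}\right) + 9928} = \frac{33157}{\left(20903 \cdot \frac{1}{6580} + 1084 \cdot \frac{1}{90}\right) + 9928} = \frac{33157}{\left(\frac{20903}{6580} + \frac{542}{45}\right) + 9928} = \frac{33157}{\frac{901399}{59220} + 9928} = \frac{33157}{\frac{588837559}{59220}} = 33157 \cdot \frac{59220}{588837559} = \frac{1963557540}{588837559}$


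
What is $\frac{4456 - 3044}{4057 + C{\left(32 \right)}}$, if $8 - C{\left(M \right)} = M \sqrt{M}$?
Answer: $\frac{5739780}{16491457} + \frac{180736 \sqrt{2}}{16491457} \approx 0.36354$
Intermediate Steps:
$C{\left(M \right)} = 8 - M^{\frac{3}{2}}$ ($C{\left(M \right)} = 8 - M \sqrt{M} = 8 - M^{\frac{3}{2}}$)
$\frac{4456 - 3044}{4057 + C{\left(32 \right)}} = \frac{4456 - 3044}{4057 + \left(8 - 32^{\frac{3}{2}}\right)} = \frac{1412}{4057 + \left(8 - 128 \sqrt{2}\right)} = \frac{1412}{4065 - 128 \sqrt{2}}$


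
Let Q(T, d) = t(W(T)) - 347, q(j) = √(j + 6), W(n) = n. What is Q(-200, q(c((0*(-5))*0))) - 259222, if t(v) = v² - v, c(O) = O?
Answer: -219369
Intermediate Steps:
q(j) = √(6 + j)
Q(T, d) = -347 + T*(-1 + T) (Q(T, d) = T*(-1 + T) - 347 = -347 + T*(-1 + T))
Q(-200, q(c((0*(-5))*0))) - 259222 = (-347 - 200*(-1 - 200)) - 259222 = (-347 - 200*(-201)) - 259222 = (-347 + 40200) - 259222 = 39853 - 259222 = -219369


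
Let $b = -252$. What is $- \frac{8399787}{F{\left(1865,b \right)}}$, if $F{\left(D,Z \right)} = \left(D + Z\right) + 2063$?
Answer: $- \frac{8399787}{3676} \approx -2285.0$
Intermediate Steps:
$F{\left(D,Z \right)} = 2063 + D + Z$
$- \frac{8399787}{F{\left(1865,b \right)}} = - \frac{8399787}{2063 + 1865 - 252} = - \frac{8399787}{3676}$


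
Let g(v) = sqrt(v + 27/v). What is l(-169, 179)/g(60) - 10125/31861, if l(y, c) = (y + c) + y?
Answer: -10125/31861 - 106*sqrt(6045)/403 ≈ -20.768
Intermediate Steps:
l(y, c) = c + 2*y (l(y, c) = (c + y) + y = c + 2*y)
l(-169, 179)/g(60) - 10125/31861 = (179 + 2*(-169))/(sqrt(60 + 27/60)) - 10125/31861 = (179 - 338)/(sqrt(60 + 27*(1/60))) - 10125*1/31861 = -159/sqrt(60 + 9/20) - 10125/31861 = -159*2*sqrt(6045)/1209 - 10125/31861 = -106*sqrt(6045)/403 - 10125/31861 = -10125/31861 - 106*sqrt(6045)/403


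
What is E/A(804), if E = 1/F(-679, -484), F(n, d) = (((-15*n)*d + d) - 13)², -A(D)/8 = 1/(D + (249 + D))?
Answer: -1857/194442118570952 ≈ -9.5504e-12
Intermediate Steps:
A(D) = -8/(249 + 2*D) (A(D) = -8/(D + (249 + D)) = -8/(249 + 2*D))
F(n, d) = (-13 + d - 15*d*n)² (F(n, d) = ((-15*d*n + d) - 13)² = ((d - 15*d*n) - 13)² = (-13 + d - 15*d*n)²)
E = 1/24305264821369 (E = 1/((13 - 1*(-484) + 15*(-484)*(-679))²) = 1/((13 + 484 + 4929540)²) = 1/(4930037²) = 1/24305264821369 ≈ 4.1143e-14)
E/A(804) = 1/(24305264821369*((-8/(249 + 2*804)))) = 1/(24305264821369*((-8/(249 + 1608)))) = 1/(24305264821369*((-8/1857))) = 1/(24305264821369*((-8*1/1857))) = 1/(24305264821369*(-8/1857)) = (1/24305264821369)*(-1857/8) = -1857/194442118570952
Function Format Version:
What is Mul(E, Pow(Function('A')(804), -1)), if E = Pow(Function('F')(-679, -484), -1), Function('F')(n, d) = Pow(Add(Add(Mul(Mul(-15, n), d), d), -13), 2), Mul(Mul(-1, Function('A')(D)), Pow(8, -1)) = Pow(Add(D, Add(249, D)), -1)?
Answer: Rational(-1857, 194442118570952) ≈ -9.5504e-12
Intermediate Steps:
Function('A')(D) = Mul(-8, Pow(Add(249, Mul(2, D)), -1)) (Function('A')(D) = Mul(-8, Pow(Add(D, Add(249, D)), -1)) = Mul(-8, Pow(Add(249, Mul(2, D)), -1)))
Function('F')(n, d) = Pow(Add(-13, d, Mul(-15, d, n)), 2) (Function('F')(n, d) = Pow(Add(Add(Mul(-15, d, n), d), -13), 2) = Pow(Add(Add(d, Mul(-15, d, n)), -13), 2) = Pow(Add(-13, d, Mul(-15, d, n)), 2))
E = Rational(1, 24305264821369) (E = Pow(Pow(Add(13, Mul(-1, -484), Mul(15, -484, -679)), 2), -1) = Pow(Pow(Add(13, 484, 4929540), 2), -1) = Pow(Pow(4930037, 2), -1) = Pow(24305264821369, -1) = Rational(1, 24305264821369) ≈ 4.1143e-14)
Mul(E, Pow(Function('A')(804), -1)) = Mul(Rational(1, 24305264821369), Pow(Mul(-8, Pow(Add(249, Mul(2, 804)), -1)), -1)) = Mul(Rational(1, 24305264821369), Pow(Mul(-8, Pow(Add(249, 1608), -1)), -1)) = Mul(Rational(1, 24305264821369), Pow(Mul(-8, Pow(1857, -1)), -1)) = Mul(Rational(1, 24305264821369), Pow(Mul(-8, Rational(1, 1857)), -1)) = Mul(Rational(1, 24305264821369), Pow(Rational(-8, 1857), -1)) = Mul(Rational(1, 24305264821369), Rational(-1857, 8)) = Rational(-1857, 194442118570952)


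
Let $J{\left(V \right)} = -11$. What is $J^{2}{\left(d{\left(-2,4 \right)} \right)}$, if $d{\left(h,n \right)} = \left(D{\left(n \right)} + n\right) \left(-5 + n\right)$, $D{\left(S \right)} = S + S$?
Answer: $121$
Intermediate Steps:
$D{\left(S \right)} = 2 S$
$d{\left(h,n \right)} = 3 n \left(-5 + n\right)$ ($d{\left(h,n \right)} = \left(2 n + n\right) \left(-5 + n\right) = 3 n \left(-5 + n\right)$)
$J^{2}{\left(d{\left(-2,4 \right)} \right)} = \left(-11\right)^{2} = 121$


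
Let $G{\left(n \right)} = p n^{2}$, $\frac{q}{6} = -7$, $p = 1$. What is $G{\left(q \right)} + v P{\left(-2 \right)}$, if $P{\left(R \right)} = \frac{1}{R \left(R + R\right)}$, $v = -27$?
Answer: $\frac{14085}{8} \approx 1760.6$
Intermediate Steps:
$q = -42$ ($q = 6 \left(-7\right) = -42$)
$P{\left(R \right)} = \frac{1}{2 R^{2}}$ ($P{\left(R \right)} = \frac{1}{R 2 R} = \frac{1}{2 R^{2}}$)
$G{\left(n \right)} = n^{2}$ ($G{\left(n \right)} = 1 n^{2} = n^{2}$)
$G{\left(q \right)} + v P{\left(-2 \right)} = \left(-42\right)^{2} - 27 \frac{1}{2 \cdot 4} = 1764 - 27 \cdot \frac{1}{2} \cdot \frac{1}{4} = 1764 - \frac{27}{8} = \frac{14085}{8}$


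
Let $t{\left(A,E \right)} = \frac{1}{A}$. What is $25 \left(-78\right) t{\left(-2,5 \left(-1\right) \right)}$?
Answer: $975$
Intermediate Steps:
$25 \left(-78\right) t{\left(-2,5 \left(-1\right) \right)} = \frac{25 \left(-78\right)}{-2} = \left(-1950\right) \left(- \frac{1}{2}\right) = 975$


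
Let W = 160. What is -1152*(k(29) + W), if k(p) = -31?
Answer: -148608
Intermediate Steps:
-1152*(k(29) + W) = -1152*(-31 + 160) = -1152*129 = -148608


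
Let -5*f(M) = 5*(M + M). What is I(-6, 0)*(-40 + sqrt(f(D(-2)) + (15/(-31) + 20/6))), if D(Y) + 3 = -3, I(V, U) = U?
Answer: 0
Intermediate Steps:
D(Y) = -6 (D(Y) = -3 - 3 = -6)
f(M) = -2*M (f(M) = -(M + M) = -2*M)
I(-6, 0)*(-40 + sqrt(f(D(-2)) + (15/(-31) + 20/6))) = 0*(-40 + sqrt(-2*(-6) + (15/(-31) + 20/6))) = 0*(-40 + sqrt(12 + (15*(-1/31) + 20*(1/6)))) = 0*(-40 + sqrt(12 + (-15/31 + 10/3))) = 0*(-40 + sqrt(12 + 265/93)) = 0*(-40 + sqrt(1381/93)) = 0*(-40 + sqrt(128433)/93) = 0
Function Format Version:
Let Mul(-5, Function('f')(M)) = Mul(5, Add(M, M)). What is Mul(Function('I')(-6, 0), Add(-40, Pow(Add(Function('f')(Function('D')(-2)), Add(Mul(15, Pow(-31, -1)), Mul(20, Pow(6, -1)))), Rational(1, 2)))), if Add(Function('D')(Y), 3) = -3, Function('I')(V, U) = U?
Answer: 0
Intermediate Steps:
Function('D')(Y) = -6 (Function('D')(Y) = Add(-3, -3) = -6)
Function('f')(M) = Mul(-2, M) (Function('f')(M) = Mul(Rational(-1, 5), Mul(5, Add(M, M))) = Mul(Rational(-1, 5), Mul(5, Mul(2, M))) = Mul(Rational(-1, 5), Mul(10, M)) = Mul(-2, M))
Mul(Function('I')(-6, 0), Add(-40, Pow(Add(Function('f')(Function('D')(-2)), Add(Mul(15, Pow(-31, -1)), Mul(20, Pow(6, -1)))), Rational(1, 2)))) = Mul(0, Add(-40, Pow(Add(Mul(-2, -6), Add(Mul(15, Pow(-31, -1)), Mul(20, Pow(6, -1)))), Rational(1, 2)))) = Mul(0, Add(-40, Pow(Add(12, Add(Mul(15, Rational(-1, 31)), Mul(20, Rational(1, 6)))), Rational(1, 2)))) = Mul(0, Add(-40, Pow(Add(12, Add(Rational(-15, 31), Rational(10, 3))), Rational(1, 2)))) = Mul(0, Add(-40, Pow(Add(12, Rational(265, 93)), Rational(1, 2)))) = Mul(0, Add(-40, Pow(Rational(1381, 93), Rational(1, 2)))) = Mul(0, Add(-40, Mul(Rational(1, 93), Pow(128433, Rational(1, 2))))) = 0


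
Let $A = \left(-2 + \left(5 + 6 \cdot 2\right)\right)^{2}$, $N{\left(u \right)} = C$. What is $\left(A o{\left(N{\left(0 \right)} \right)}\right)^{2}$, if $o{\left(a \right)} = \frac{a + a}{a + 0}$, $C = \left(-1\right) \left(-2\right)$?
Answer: $202500$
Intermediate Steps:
$C = 2$
$N{\left(u \right)} = 2$
$o{\left(a \right)} = 2$ ($o{\left(a \right)} = \frac{2 a}{a} = 2$)
$A = 225$ ($A = \left(-2 + \left(5 + 12\right)\right)^{2} = \left(-2 + 17\right)^{2} = 15^{2} = 225$)
$\left(A o{\left(N{\left(0 \right)} \right)}\right)^{2} = \left(225 \cdot 2\right)^{2} = 450^{2} = 202500$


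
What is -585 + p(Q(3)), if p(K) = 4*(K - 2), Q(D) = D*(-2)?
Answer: -617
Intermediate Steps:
Q(D) = -2*D
p(K) = -8 + 4*K (p(K) = 4*(-2 + K) = -8 + 4*K)
-585 + p(Q(3)) = -585 + (-8 + 4*(-2*3)) = -585 + (-8 + 4*(-6)) = -585 + (-8 - 24) = -585 - 32 = -617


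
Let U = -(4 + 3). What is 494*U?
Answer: -3458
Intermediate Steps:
U = -7 (U = -1*7 = -7)
494*U = 494*(-7) = -3458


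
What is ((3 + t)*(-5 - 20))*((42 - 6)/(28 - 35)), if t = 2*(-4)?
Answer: -4500/7 ≈ -642.86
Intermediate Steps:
t = -8
((3 + t)*(-5 - 20))*((42 - 6)/(28 - 35)) = ((3 - 8)*(-5 - 20))*((42 - 6)/(28 - 35)) = (-5*(-25))*(36/(-7)) = 125*(36*(-⅐)) = 125*(-36/7) = -4500/7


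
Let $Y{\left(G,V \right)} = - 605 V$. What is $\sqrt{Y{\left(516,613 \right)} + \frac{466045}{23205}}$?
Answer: $\frac{2 i \sqrt{1996896129774}}{4641} \approx 608.97 i$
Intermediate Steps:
$\sqrt{Y{\left(516,613 \right)} + \frac{466045}{23205}} = \sqrt{\left(-605\right) 613 + \frac{466045}{23205}} = \sqrt{-370865 + 466045 \cdot \frac{1}{23205}} = \sqrt{-370865 + \frac{93209}{4641}} = \sqrt{- \frac{1721091256}{4641}} = \frac{2 i \sqrt{1996896129774}}{4641}$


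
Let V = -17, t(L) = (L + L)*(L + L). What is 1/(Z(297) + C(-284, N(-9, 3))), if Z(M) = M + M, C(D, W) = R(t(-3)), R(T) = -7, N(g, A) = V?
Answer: 1/587 ≈ 0.0017036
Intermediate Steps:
t(L) = 4*L**2 (t(L) = (2*L)*(2*L) = 4*L**2)
N(g, A) = -17
C(D, W) = -7
Z(M) = 2*M
1/(Z(297) + C(-284, N(-9, 3))) = 1/(2*297 - 7) = 1/(594 - 7) = 1/587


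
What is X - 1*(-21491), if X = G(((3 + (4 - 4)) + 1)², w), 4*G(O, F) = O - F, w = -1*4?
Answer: 21496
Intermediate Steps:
w = -4
G(O, F) = -F/4 + O/4 (G(O, F) = (O - F)/4 = -F/4 + O/4)
X = 5 (X = -¼*(-4) + ((3 + (4 - 4)) + 1)²/4 = 1 + ((3 + 0) + 1)²/4 = 1 + (3 + 1)²/4 = 1 + (¼)*4² = 1 + (¼)*16 = 1 + 4 = 5)
X - 1*(-21491) = 5 - 1*(-21491) = 5 + 21491 = 21496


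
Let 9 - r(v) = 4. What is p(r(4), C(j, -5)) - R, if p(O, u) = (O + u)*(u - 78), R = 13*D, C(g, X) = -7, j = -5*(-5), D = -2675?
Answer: 34945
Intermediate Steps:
r(v) = 5 (r(v) = 9 - 1*4 = 9 - 4 = 5)
j = 25
R = -34775 (R = 13*(-2675) = -34775)
p(O, u) = (-78 + u)*(O + u) (p(O, u) = (O + u)*(-78 + u) = (-78 + u)*(O + u))
p(r(4), C(j, -5)) - R = ((-7)² - 78*5 - 78*(-7) + 5*(-7)) - 1*(-34775) = (49 - 390 + 546 - 35) + 34775 = 170 + 34775 = 34945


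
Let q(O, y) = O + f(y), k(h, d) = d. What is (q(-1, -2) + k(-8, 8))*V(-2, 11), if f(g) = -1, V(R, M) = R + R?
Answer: -24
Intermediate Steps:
V(R, M) = 2*R
q(O, y) = -1 + O (q(O, y) = O - 1 = -1 + O)
(q(-1, -2) + k(-8, 8))*V(-2, 11) = ((-1 - 1) + 8)*(2*(-2)) = (-2 + 8)*(-4) = 6*(-4) = -24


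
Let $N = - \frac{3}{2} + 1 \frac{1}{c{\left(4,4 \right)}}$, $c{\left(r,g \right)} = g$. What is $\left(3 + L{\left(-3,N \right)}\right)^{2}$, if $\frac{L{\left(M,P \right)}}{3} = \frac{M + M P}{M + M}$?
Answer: $\frac{441}{64} \approx 6.8906$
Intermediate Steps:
$N = - \frac{5}{4}$ ($N = - \frac{3}{2} + 1 \cdot \frac{1}{4} = \left(-3\right) \frac{1}{2} + 1 \cdot \frac{1}{4} = - \frac{3}{2} + \frac{1}{4} = - \frac{5}{4} \approx -1.25$)
$L{\left(M,P \right)} = \frac{3 \left(M + M P\right)}{2 M}$ ($L{\left(M,P \right)} = 3 \frac{M + M P}{M + M} = 3 \frac{M + M P}{2 M} = \frac{3 \left(M + M P\right)}{2 M}$)
$\left(3 + L{\left(-3,N \right)}\right)^{2} = \left(3 + \left(\frac{3}{2} + \frac{3}{2} \left(- \frac{5}{4}\right)\right)\right)^{2} = \left(3 + \left(\frac{3}{2} - \frac{15}{8}\right)\right)^{2} = \left(3 - \frac{3}{8}\right)^{2} = \left(\frac{21}{8}\right)^{2} = \frac{441}{64}$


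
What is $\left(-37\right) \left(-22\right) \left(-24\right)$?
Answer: $-19536$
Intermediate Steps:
$\left(-37\right) \left(-22\right) \left(-24\right) = 814 \left(-24\right) = -19536$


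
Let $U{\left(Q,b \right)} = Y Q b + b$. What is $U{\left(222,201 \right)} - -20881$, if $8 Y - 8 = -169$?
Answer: $- \frac{3507743}{4} \approx -8.7694 \cdot 10^{5}$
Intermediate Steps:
$Y = - \frac{161}{8}$ ($Y = 1 + \frac{1}{8} \left(-169\right) = 1 - \frac{169}{8} = - \frac{161}{8} \approx -20.125$)
$U{\left(Q,b \right)} = b - \frac{161 Q b}{8}$ ($U{\left(Q,b \right)} = - \frac{161 Q}{8} b + b = - \frac{161 Q b}{8} + b = b - \frac{161 Q b}{8}$)
$U{\left(222,201 \right)} - -20881 = \frac{1}{8} \cdot 201 \left(8 - 35742\right) - -20881 = \frac{1}{8} \cdot 201 \left(8 - 35742\right) + 20881 = \frac{1}{8} \cdot 201 \left(-35734\right) + 20881 = - \frac{3591267}{4} + 20881 = - \frac{3507743}{4}$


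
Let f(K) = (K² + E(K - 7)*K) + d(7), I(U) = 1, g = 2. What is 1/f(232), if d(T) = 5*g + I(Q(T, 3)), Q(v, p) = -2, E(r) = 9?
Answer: 1/55923 ≈ 1.7882e-5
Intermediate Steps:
d(T) = 11 (d(T) = 5*2 + 1 = 10 + 1 = 11)
f(K) = 11 + K² + 9*K (f(K) = (K² + 9*K) + 11 = 11 + K² + 9*K)
1/f(232) = 1/(11 + 232² + 9*232) = 1/(11 + 53824 + 2088) = 1/55923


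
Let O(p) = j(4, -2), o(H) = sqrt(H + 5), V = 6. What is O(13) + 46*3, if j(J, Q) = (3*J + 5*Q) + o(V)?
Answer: 140 + sqrt(11) ≈ 143.32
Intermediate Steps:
o(H) = sqrt(5 + H)
j(J, Q) = sqrt(11) + 3*J + 5*Q (j(J, Q) = (3*J + 5*Q) + sqrt(5 + 6) = (3*J + 5*Q) + sqrt(11) = sqrt(11) + 3*J + 5*Q)
O(p) = 2 + sqrt(11) (O(p) = sqrt(11) + 3*4 + 5*(-2) = sqrt(11) + 12 - 10 = 2 + sqrt(11))
O(13) + 46*3 = (2 + sqrt(11)) + 46*3 = (2 + sqrt(11)) + 138 = 140 + sqrt(11)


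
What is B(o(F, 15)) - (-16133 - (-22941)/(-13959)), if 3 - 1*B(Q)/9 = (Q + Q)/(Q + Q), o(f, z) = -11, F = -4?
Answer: 25052750/1551 ≈ 16153.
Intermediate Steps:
B(Q) = 18 (B(Q) = 27 - 9*(Q + Q)/(Q + Q) = 27 - 9*2*Q/(2*Q) = 27 - 9*2*Q*1/(2*Q) = 27 - 9*1 = 27 - 9 = 18)
B(o(F, 15)) - (-16133 - (-22941)/(-13959)) = 18 - (-16133 - (-22941)/(-13959)) = 18 - (-16133 - (-22941)*(-1)/13959) = 18 - (-16133 - 1*2549/1551) = 18 - (-16133 - 2549/1551) = 18 - 1*(-25024832/1551) = 18 + 25024832/1551 = 25052750/1551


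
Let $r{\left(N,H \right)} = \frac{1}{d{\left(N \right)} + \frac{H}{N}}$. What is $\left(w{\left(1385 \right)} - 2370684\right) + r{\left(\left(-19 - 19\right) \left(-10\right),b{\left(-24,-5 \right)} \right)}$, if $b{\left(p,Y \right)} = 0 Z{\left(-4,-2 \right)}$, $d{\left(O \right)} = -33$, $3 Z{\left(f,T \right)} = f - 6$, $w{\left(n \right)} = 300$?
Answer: $- \frac{78222673}{33} \approx -2.3704 \cdot 10^{6}$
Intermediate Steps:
$Z{\left(f,T \right)} = -2 + \frac{f}{3}$ ($Z{\left(f,T \right)} = \frac{f - 6}{3} = \frac{-6 + f}{3} = -2 + \frac{f}{3}$)
$b{\left(p,Y \right)} = 0$ ($b{\left(p,Y \right)} = 0 \left(-2 + \frac{1}{3} \left(-4\right)\right) = 0 \left(-2 - \frac{4}{3}\right) = 0 \left(- \frac{10}{3}\right) = 0$)
$r{\left(N,H \right)} = \frac{1}{-33 + \frac{H}{N}}$
$\left(w{\left(1385 \right)} - 2370684\right) + r{\left(\left(-19 - 19\right) \left(-10\right),b{\left(-24,-5 \right)} \right)} = \left(300 - 2370684\right) + \frac{\left(-19 - 19\right) \left(-10\right)}{0 - 33 \left(-19 - 19\right) \left(-10\right)} = -2370384 + \frac{\left(-38\right) \left(-10\right)}{0 - 33 \left(\left(-38\right) \left(-10\right)\right)} = -2370384 + \frac{380}{0 - 12540} = -2370384 + \frac{380}{-12540} = -2370384 + 380 \left(- \frac{1}{12540}\right) = -2370384 - \frac{1}{33} = - \frac{78222673}{33}$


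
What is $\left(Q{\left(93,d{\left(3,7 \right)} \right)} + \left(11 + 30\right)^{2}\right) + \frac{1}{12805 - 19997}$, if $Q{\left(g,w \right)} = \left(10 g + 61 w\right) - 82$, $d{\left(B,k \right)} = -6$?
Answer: $\frac{15556295}{7192} \approx 2163.0$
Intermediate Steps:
$Q{\left(g,w \right)} = -82 + 10 g + 61 w$
$\left(Q{\left(93,d{\left(3,7 \right)} \right)} + \left(11 + 30\right)^{2}\right) + \frac{1}{12805 - 19997} = \left(\left(-82 + 10 \cdot 93 + 61 \left(-6\right)\right) + \left(11 + 30\right)^{2}\right) + \frac{1}{12805 - 19997} = \left(\left(-82 + 930 - 366\right) + 41^{2}\right) + \frac{1}{-7192} = \left(482 + 1681\right) - \frac{1}{7192} = 2163 - \frac{1}{7192} = \frac{15556295}{7192}$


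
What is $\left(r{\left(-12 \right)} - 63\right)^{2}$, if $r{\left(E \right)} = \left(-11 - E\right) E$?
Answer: $5625$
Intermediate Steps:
$r{\left(E \right)} = E \left(-11 - E\right)$
$\left(r{\left(-12 \right)} - 63\right)^{2} = \left(\left(-1\right) \left(-12\right) \left(11 - 12\right) - 63\right)^{2} = \left(\left(-1\right) \left(-12\right) \left(-1\right) - 63\right)^{2} = \left(-12 - 63\right)^{2} = \left(-75\right)^{2} = 5625$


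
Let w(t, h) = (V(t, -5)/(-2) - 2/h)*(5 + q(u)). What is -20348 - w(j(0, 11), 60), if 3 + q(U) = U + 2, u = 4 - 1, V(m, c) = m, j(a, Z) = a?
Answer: -610433/30 ≈ -20348.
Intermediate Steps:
u = 3
q(U) = -1 + U (q(U) = -3 + (U + 2) = -3 + (2 + U) = -1 + U)
w(t, h) = -14/h - 7*t/2 (w(t, h) = (t/(-2) - 2/h)*(5 + (-1 + 3)) = (t*(-½) - 2/h)*(5 + 2) = (-t/2 - 2/h)*7 = (-2/h - t/2)*7 = -14/h - 7*t/2)
-20348 - w(j(0, 11), 60) = -20348 - (-14/60 - 7/2*0) = -20348 - (-14*1/60 + 0) = -20348 - (-7/30 + 0) = -20348 - 1*(-7/30) = -20348 + 7/30 = -610433/30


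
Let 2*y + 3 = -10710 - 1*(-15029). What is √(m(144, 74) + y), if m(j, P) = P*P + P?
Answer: 2*√1927 ≈ 87.795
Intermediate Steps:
y = 2158 (y = -3/2 + (-10710 - 1*(-15029))/2 = -3/2 + (-10710 + 15029)/2 = -3/2 + (½)*4319 = -3/2 + 4319/2 = 2158)
m(j, P) = P + P² (m(j, P) = P² + P = P + P²)
√(m(144, 74) + y) = √(74*(1 + 74) + 2158) = √(74*75 + 2158) = √(5550 + 2158) = √7708 = 2*√1927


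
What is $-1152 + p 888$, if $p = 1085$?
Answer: $962328$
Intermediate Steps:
$-1152 + p 888 = -1152 + 1085 \cdot 888 = -1152 + 963480 = 962328$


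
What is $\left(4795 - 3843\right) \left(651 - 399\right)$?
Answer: $239904$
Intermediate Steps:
$\left(4795 - 3843\right) \left(651 - 399\right) = 952 \cdot 252 = 239904$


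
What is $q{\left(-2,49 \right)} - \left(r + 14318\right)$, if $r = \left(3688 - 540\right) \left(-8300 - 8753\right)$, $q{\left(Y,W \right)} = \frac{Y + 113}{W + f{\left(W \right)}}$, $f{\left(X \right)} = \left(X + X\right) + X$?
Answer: $\frac{10519031207}{196} \approx 5.3669 \cdot 10^{7}$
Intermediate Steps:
$f{\left(X \right)} = 3 X$ ($f{\left(X \right)} = 2 X + X = 3 X$)
$q{\left(Y,W \right)} = \frac{113 + Y}{4 W}$ ($q{\left(Y,W \right)} = \frac{Y + 113}{W + 3 W} = \frac{113 + Y}{4 W}$)
$r = -53682844$ ($r = 3148 \left(-17053\right) = -53682844$)
$q{\left(-2,49 \right)} - \left(r + 14318\right) = \frac{113 - 2}{4 \cdot 49} - \left(-53682844 + 14318\right) = \frac{1}{4} \cdot \frac{1}{49} \cdot 111 - -53668526 = \frac{111}{196} + 53668526 = \frac{10519031207}{196}$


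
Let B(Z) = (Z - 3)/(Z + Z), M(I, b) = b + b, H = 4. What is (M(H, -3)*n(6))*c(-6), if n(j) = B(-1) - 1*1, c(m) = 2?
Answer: -12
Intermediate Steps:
M(I, b) = 2*b
B(Z) = (-3 + Z)/(2*Z) (B(Z) = (-3 + Z)/((2*Z)) = (-3 + Z)*(1/(2*Z)) = (-3 + Z)/(2*Z))
n(j) = 1 (n(j) = (½)*(-3 - 1)/(-1) - 1*1 = (½)*(-1)*(-4) - 1 = 2 - 1 = 1)
(M(H, -3)*n(6))*c(-6) = ((2*(-3))*1)*2 = -6*1*2 = -6*2 = -12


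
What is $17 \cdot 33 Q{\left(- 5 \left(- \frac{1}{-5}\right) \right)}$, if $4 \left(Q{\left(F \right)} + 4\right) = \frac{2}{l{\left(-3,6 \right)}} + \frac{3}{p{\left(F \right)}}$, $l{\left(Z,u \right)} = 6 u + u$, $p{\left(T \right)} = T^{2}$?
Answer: $- \frac{12716}{7} \approx -1816.6$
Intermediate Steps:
$l{\left(Z,u \right)} = 7 u$
$Q{\left(F \right)} = - \frac{335}{84} + \frac{3}{4 F^{2}}$ ($Q{\left(F \right)} = -4 + \frac{\frac{2}{7 \cdot 6} + \frac{3}{F^{2}}}{4} = -4 + \frac{\frac{2}{42} + \frac{3}{F^{2}}}{4} = -4 + \frac{2 \cdot \frac{1}{42} + \frac{3}{F^{2}}}{4} = -4 + \frac{\frac{1}{21} + \frac{3}{F^{2}}}{4} = -4 + \left(\frac{1}{84} + \frac{3}{4 F^{2}}\right) = - \frac{335}{84} + \frac{3}{4 F^{2}}$)
$17 \cdot 33 Q{\left(- 5 \left(- \frac{1}{-5}\right) \right)} = 17 \cdot 33 \left(- \frac{335}{84} + \frac{3}{4 \cdot 1^{2}}\right) = 561 \left(- \frac{335}{84} + \frac{3}{4 \cdot 1^{2}}\right) = 561 \left(- \frac{335}{84} + \frac{3}{4 \cdot 1}\right) = 561 \left(- \frac{335}{84} + \frac{3}{4} \cdot 1\right) = 561 \left(- \frac{335}{84} + \frac{3}{4}\right) = 561 \left(- \frac{68}{21}\right) = - \frac{12716}{7}$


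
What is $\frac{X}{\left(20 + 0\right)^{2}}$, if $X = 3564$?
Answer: $\frac{891}{100} \approx 8.91$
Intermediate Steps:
$\frac{X}{\left(20 + 0\right)^{2}} = \frac{3564}{\left(20 + 0\right)^{2}} = \frac{3564}{20^{2}} = \frac{3564}{400} = 3564 \cdot \frac{1}{400} = \frac{891}{100}$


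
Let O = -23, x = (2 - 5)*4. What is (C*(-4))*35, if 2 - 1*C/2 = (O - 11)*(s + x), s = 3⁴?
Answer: -657440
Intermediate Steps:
x = -12 (x = -3*4 = -12)
s = 81
C = 4696 (C = 4 - 2*(-23 - 11)*(81 - 12) = 4 - (-68)*69 = 4 - 2*(-2346) = 4 + 4692 = 4696)
(C*(-4))*35 = (4696*(-4))*35 = -18784*35 = -657440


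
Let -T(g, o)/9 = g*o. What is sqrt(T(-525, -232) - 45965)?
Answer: I*sqrt(1142165) ≈ 1068.7*I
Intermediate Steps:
T(g, o) = -9*g*o
sqrt(T(-525, -232) - 45965) = sqrt(-9*(-525)*(-232) - 45965) = sqrt(-1096200 - 45965) = sqrt(-1142165) = I*sqrt(1142165)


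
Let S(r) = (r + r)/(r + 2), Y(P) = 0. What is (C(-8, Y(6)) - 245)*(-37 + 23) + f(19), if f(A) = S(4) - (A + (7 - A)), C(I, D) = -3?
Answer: 10399/3 ≈ 3466.3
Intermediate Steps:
S(r) = 2*r/(2 + r) (S(r) = (2*r)/(2 + r) = 2*r/(2 + r))
f(A) = -17/3 (f(A) = 2*4/(2 + 4) - (A + (7 - A)) = 2*4/6 - 1*7 = 2*4*(⅙) - 7 = 4/3 - 7 = -17/3)
(C(-8, Y(6)) - 245)*(-37 + 23) + f(19) = (-3 - 245)*(-37 + 23) - 17/3 = -248*(-14) - 17/3 = 3472 - 17/3 = 10399/3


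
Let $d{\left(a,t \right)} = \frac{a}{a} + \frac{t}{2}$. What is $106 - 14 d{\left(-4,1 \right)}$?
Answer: $85$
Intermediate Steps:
$d{\left(a,t \right)} = 1 + \frac{t}{2}$ ($d{\left(a,t \right)} = 1 + t \frac{1}{2} = 1 + \frac{t}{2}$)
$106 - 14 d{\left(-4,1 \right)} = 106 - 14 \left(1 + \frac{1}{2} \cdot 1\right) = 106 - 14 \left(1 + \frac{1}{2}\right) = 106 - 21 = 85$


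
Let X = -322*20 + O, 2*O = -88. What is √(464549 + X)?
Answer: 17*√1585 ≈ 676.80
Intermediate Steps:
O = -44 (O = (½)*(-88) = -44)
X = -6484 (X = -322*20 - 44 = -6440 - 44 = -6484)
√(464549 + X) = √(464549 - 6484) = √458065 = 17*√1585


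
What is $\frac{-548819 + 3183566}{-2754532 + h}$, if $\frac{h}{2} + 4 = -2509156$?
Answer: $- \frac{2634747}{7772852} \approx -0.33897$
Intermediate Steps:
$h = -5018320$ ($h = -8 + 2 \left(-2509156\right) = -8 - 5018312 = -5018320$)
$\frac{-548819 + 3183566}{-2754532 + h} = \frac{-548819 + 3183566}{-2754532 - 5018320} = \frac{2634747}{-7772852} = 2634747 \left(- \frac{1}{7772852}\right) = - \frac{2634747}{7772852}$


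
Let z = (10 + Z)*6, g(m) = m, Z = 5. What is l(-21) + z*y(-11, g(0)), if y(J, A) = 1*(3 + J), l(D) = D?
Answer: -741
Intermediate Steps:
y(J, A) = 3 + J
z = 90 (z = (10 + 5)*6 = 15*6 = 90)
l(-21) + z*y(-11, g(0)) = -21 + 90*(3 - 11) = -21 + 90*(-8) = -21 - 720 = -741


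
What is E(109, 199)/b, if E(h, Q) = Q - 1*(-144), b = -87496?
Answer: -343/87496 ≈ -0.0039202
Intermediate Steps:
E(h, Q) = 144 + Q (E(h, Q) = Q + 144 = 144 + Q)
E(109, 199)/b = (144 + 199)/(-87496) = 343*(-1/87496) = -343/87496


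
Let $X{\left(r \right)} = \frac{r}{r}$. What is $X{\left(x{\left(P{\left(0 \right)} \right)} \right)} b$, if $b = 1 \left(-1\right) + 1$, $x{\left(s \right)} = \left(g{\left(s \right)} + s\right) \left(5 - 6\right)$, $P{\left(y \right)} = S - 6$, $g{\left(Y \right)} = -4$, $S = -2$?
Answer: $0$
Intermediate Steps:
$P{\left(y \right)} = -8$ ($P{\left(y \right)} = -2 - 6 = -8$)
$x{\left(s \right)} = 4 - s$ ($x{\left(s \right)} = \left(-4 + s\right) \left(5 - 6\right) = \left(-4 + s\right) \left(-1\right) = 4 - s$)
$b = 0$ ($b = -1 + 1 = 0$)
$X{\left(r \right)} = 1$
$X{\left(x{\left(P{\left(0 \right)} \right)} \right)} b = 1 \cdot 0 = 0$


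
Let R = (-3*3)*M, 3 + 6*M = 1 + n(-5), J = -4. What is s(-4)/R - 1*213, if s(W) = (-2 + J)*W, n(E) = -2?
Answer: -209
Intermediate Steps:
M = -2/3 (M = -1/2 + (1 - 2)/6 = -1/2 + (1/6)*(-1) = -1/2 - 1/6 = -2/3 ≈ -0.66667)
s(W) = -6*W (s(W) = (-2 - 4)*W = -6*W)
R = 6 (R = -3*3*(-2/3) = -9*(-2/3) = 6)
s(-4)/R - 1*213 = -6*(-4)/6 - 1*213 = 24*(1/6) - 213 = 4 - 213 = -209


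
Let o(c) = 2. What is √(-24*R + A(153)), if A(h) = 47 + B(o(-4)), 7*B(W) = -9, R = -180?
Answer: 4*√13370/7 ≈ 66.074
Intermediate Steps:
B(W) = -9/7 (B(W) = (⅐)*(-9) = -9/7)
A(h) = 320/7 (A(h) = 47 - 9/7 = 320/7)
√(-24*R + A(153)) = √(-24*(-180) + 320/7) = √(4320 + 320/7) = √(30560/7) = 4*√13370/7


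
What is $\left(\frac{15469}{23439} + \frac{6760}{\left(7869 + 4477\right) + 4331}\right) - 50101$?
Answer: $- \frac{6527891279450}{130297401} \approx -50100.0$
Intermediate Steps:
$\left(\frac{15469}{23439} + \frac{6760}{\left(7869 + 4477\right) + 4331}\right) - 50101 = \left(15469 \cdot \frac{1}{23439} + \frac{6760}{12346 + 4331}\right) - 50101 = \left(\frac{15469}{23439} + \frac{6760}{16677}\right) - 50101 = \frac{138808051}{130297401} - 50101 = - \frac{6527891279450}{130297401}$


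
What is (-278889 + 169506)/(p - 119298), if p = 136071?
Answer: -36461/5591 ≈ -6.5214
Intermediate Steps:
(-278889 + 169506)/(p - 119298) = (-278889 + 169506)/(136071 - 119298) = -109383/16773 = -109383*1/16773 = -36461/5591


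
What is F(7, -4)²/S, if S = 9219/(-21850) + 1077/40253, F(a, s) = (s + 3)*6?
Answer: -3518112200/38617773 ≈ -91.101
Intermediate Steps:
F(a, s) = 18 + 6*s (F(a, s) = (3 + s)*6 = 18 + 6*s)
S = -347559957/879528050 (S = 9219*(-1/21850) + 1077*(1/40253) = -9219/21850 + 1077/40253 = -347559957/879528050 ≈ -0.39517)
F(7, -4)²/S = (18 + 6*(-4))²/(-347559957/879528050) = (18 - 24)²*(-879528050/347559957) = (-6)²*(-879528050/347559957) = 36*(-879528050/347559957) = -3518112200/38617773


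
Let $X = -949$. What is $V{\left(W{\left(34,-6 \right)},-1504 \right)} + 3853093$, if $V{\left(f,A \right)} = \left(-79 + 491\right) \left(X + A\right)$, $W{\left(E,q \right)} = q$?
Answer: $2842457$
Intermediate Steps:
$V{\left(f,A \right)} = -390988 + 412 A$ ($V{\left(f,A \right)} = \left(-79 + 491\right) \left(-949 + A\right) = 412 \left(-949 + A\right) = -390988 + 412 A$)
$V{\left(W{\left(34,-6 \right)},-1504 \right)} + 3853093 = \left(-390988 + 412 \left(-1504\right)\right) + 3853093 = \left(-390988 - 619648\right) + 3853093 = -1010636 + 3853093 = 2842457$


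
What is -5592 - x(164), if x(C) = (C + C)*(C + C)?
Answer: -113176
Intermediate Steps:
x(C) = 4*C**2 (x(C) = (2*C)*(2*C) = 4*C**2)
-5592 - x(164) = -5592 - 4*164**2 = -5592 - 4*26896 = -5592 - 1*107584 = -5592 - 107584 = -113176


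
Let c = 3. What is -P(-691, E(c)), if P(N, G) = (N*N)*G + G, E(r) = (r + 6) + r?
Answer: -5729784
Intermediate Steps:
E(r) = 6 + 2*r (E(r) = (6 + r) + r = 6 + 2*r)
P(N, G) = G + G*N² (P(N, G) = N²*G + G = G*N² + G = G + G*N²)
-P(-691, E(c)) = -(6 + 2*3)*(1 + (-691)²) = -(6 + 6)*(1 + 477481) = -12*477482 = -1*5729784 = -5729784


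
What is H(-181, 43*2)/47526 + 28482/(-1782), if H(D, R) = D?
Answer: -75219893/4705074 ≈ -15.987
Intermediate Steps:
H(-181, 43*2)/47526 + 28482/(-1782) = -181/47526 + 28482/(-1782) = -181*1/47526 + 28482*(-1/1782) = -181/47526 - 4747/297 = -75219893/4705074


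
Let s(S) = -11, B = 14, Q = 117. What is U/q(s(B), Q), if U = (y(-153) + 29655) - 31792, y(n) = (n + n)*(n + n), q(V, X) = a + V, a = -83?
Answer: -91499/94 ≈ -973.39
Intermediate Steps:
q(V, X) = -83 + V
y(n) = 4*n**2 (y(n) = (2*n)*(2*n) = 4*n**2)
U = 91499 (U = (4*(-153)**2 + 29655) - 31792 = (4*23409 + 29655) - 31792 = (93636 + 29655) - 31792 = 123291 - 31792 = 91499)
U/q(s(B), Q) = 91499/(-83 - 11) = 91499/(-94) = 91499*(-1/94) = -91499/94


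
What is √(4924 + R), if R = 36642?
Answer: √41566 ≈ 203.88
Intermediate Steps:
√(4924 + R) = √(4924 + 36642) = √41566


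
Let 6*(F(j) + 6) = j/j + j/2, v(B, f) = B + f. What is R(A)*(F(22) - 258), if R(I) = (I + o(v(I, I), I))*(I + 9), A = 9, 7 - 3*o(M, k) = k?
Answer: -39300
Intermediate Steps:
o(M, k) = 7/3 - k/3
R(I) = (9 + I)*(7/3 + 2*I/3) (R(I) = (I + (7/3 - I/3))*(I + 9) = (7/3 + 2*I/3)*(9 + I) = (9 + I)*(7/3 + 2*I/3))
F(j) = -35/6 + j/12 (F(j) = -6 + (j/j + j/2)/6 = -6 + (1 + j*(½))/6 = -6 + (1 + j/2)/6 = -6 + (⅙ + j/12) = -35/6 + j/12)
R(A)*(F(22) - 258) = (21 + (⅔)*9² + (25/3)*9)*((-35/6 + (1/12)*22) - 258) = (21 + (⅔)*81 + 75)*((-35/6 + 11/6) - 258) = (21 + 54 + 75)*(-4 - 258) = 150*(-262) = -39300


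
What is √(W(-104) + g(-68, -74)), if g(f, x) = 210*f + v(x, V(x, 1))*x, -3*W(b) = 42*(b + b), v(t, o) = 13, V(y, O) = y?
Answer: 3*I*√1370 ≈ 111.04*I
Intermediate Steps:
W(b) = -28*b (W(b) = -14*(b + b) = -14*2*b = -28*b)
g(f, x) = 13*x + 210*f (g(f, x) = 210*f + 13*x = 13*x + 210*f)
√(W(-104) + g(-68, -74)) = √(-28*(-104) + (13*(-74) + 210*(-68))) = √(2912 + (-962 - 14280)) = √(2912 - 15242) = √(-12330) = 3*I*√1370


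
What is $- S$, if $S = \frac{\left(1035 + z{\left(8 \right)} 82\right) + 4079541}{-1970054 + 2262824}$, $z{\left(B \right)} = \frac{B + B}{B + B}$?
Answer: $- \frac{2040329}{146385} \approx -13.938$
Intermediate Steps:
$z{\left(B \right)} = 1$ ($z{\left(B \right)} = \frac{2 B}{2 B} = 2 B \frac{1}{2 B} = 1$)
$S = \frac{2040329}{146385}$ ($S = \frac{\left(1035 + 1 \cdot 82\right) + 4079541}{-1970054 + 2262824} = \frac{\left(1035 + 82\right) + 4079541}{292770} = \left(1117 + 4079541\right) \frac{1}{292770} = 4080658 \cdot \frac{1}{292770} = \frac{2040329}{146385} \approx 13.938$)
$- S = \left(-1\right) \frac{2040329}{146385} = - \frac{2040329}{146385}$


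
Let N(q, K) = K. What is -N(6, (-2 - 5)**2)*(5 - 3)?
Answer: -98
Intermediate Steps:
-N(6, (-2 - 5)**2)*(5 - 3) = -(-2 - 5)**2*(5 - 3) = -(-7)**2*2 = -49*2 = -1*98 = -98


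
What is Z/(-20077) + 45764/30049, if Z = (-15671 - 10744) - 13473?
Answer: 2117398340/603293773 ≈ 3.5097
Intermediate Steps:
Z = -39888 (Z = -26415 - 13473 = -39888)
Z/(-20077) + 45764/30049 = -39888/(-20077) + 45764/30049 = -39888*(-1/20077) + 45764*(1/30049) = 39888/20077 + 45764/30049 = 2117398340/603293773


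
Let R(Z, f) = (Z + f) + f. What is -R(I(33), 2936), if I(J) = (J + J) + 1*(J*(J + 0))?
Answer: -7027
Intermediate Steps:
I(J) = J**2 + 2*J (I(J) = 2*J + 1*(J*J) = 2*J + 1*J**2 = 2*J + J**2 = J**2 + 2*J)
R(Z, f) = Z + 2*f
-R(I(33), 2936) = -(33*(2 + 33) + 2*2936) = -(33*35 + 5872) = -(1155 + 5872) = -1*7027 = -7027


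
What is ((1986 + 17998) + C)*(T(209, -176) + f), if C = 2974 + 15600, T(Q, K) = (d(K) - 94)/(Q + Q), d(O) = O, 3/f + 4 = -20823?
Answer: -108435583776/4352843 ≈ -24911.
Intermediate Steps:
f = -3/20827 (f = 3/(-4 - 20823) = 3/(-20827) = 3*(-1/20827) = -3/20827 ≈ -0.00014404)
T(Q, K) = (-94 + K)/(2*Q) (T(Q, K) = (K - 94)/(Q + Q) = (-94 + K)/((2*Q)) = (-94 + K)*(1/(2*Q)) = (-94 + K)/(2*Q))
C = 18574
((1986 + 17998) + C)*(T(209, -176) + f) = ((1986 + 17998) + 18574)*((½)*(-94 - 176)/209 - 3/20827) = (19984 + 18574)*((½)*(1/209)*(-270) - 3/20827) = 38558*(-135/209 - 3/20827) = 38558*(-2812272/4352843) = -108435583776/4352843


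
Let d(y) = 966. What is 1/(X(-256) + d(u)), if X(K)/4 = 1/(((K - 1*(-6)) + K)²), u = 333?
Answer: 64009/61832695 ≈ 0.0010352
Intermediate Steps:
X(K) = 4/(6 + 2*K)² (X(K) = 4/(((K - 1*(-6)) + K)²) = 4/(((K + 6) + K)²) = 4/(((6 + K) + K)²) = 4/((6 + 2*K)²) = 4/(6 + 2*K)²)
1/(X(-256) + d(u)) = 1/((3 - 256)⁻² + 966) = 1/((-253)⁻² + 966) = 1/(1/64009 + 966) = 1/(61832695/64009) = 64009/61832695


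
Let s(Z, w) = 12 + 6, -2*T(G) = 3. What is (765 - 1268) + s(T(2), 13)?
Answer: -485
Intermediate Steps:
T(G) = -3/2 (T(G) = -1/2*3 = -3/2)
s(Z, w) = 18
(765 - 1268) + s(T(2), 13) = (765 - 1268) + 18 = -503 + 18 = -485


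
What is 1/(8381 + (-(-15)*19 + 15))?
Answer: 1/8681 ≈ 0.00011519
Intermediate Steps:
1/(8381 + (-(-15)*19 + 15)) = 1/(8381 + (-5*(-57) + 15)) = 1/(8381 + (285 + 15)) = 1/(8381 + 300) = 1/8681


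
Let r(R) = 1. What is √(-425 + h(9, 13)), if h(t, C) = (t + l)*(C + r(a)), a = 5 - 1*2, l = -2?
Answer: I*√327 ≈ 18.083*I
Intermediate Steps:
a = 3 (a = 5 - 2 = 3)
h(t, C) = (1 + C)*(-2 + t) (h(t, C) = (t - 2)*(C + 1) = (-2 + t)*(1 + C) = (1 + C)*(-2 + t))
√(-425 + h(9, 13)) = √(-425 + (-2 + 9 - 2*13 + 13*9)) = √(-425 + (-2 + 9 - 26 + 117)) = √(-425 + 98) = √(-327) = I*√327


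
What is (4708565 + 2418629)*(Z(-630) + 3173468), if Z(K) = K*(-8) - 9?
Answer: 22653779001806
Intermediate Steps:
Z(K) = -9 - 8*K (Z(K) = -8*K - 9 = -9 - 8*K)
(4708565 + 2418629)*(Z(-630) + 3173468) = (4708565 + 2418629)*((-9 - 8*(-630)) + 3173468) = 7127194*((-9 + 5040) + 3173468) = 7127194*(5031 + 3173468) = 7127194*3178499 = 22653779001806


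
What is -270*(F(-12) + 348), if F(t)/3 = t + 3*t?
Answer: -55080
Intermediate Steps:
F(t) = 12*t (F(t) = 3*(t + 3*t) = 3*(4*t) = 12*t)
-270*(F(-12) + 348) = -270*(12*(-12) + 348) = -270*(-144 + 348) = -270*204 = -55080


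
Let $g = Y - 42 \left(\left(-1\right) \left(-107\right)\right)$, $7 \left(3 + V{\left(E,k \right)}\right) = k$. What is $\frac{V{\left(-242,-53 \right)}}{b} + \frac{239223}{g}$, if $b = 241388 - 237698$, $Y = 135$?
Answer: $- \frac{1029908776}{18765495} \approx -54.883$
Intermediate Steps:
$V{\left(E,k \right)} = -3 + \frac{k}{7}$
$g = -4359$ ($g = 135 - 42 \left(\left(-1\right) \left(-107\right)\right) = 135 - 4494 = -4359$)
$b = 3690$
$\frac{V{\left(-242,-53 \right)}}{b} + \frac{239223}{g} = \frac{-3 + \frac{1}{7} \left(-53\right)}{3690} + \frac{239223}{-4359} = \left(-3 - \frac{53}{7}\right) \frac{1}{3690} + 239223 \left(- \frac{1}{4359}\right) = \left(- \frac{74}{7}\right) \frac{1}{3690} - \frac{79741}{1453} = - \frac{37}{12915} - \frac{79741}{1453} = - \frac{1029908776}{18765495}$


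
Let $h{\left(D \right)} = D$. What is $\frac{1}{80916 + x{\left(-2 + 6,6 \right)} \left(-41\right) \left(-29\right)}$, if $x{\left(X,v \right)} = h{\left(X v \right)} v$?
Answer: $\frac{1}{252132} \approx 3.9662 \cdot 10^{-6}$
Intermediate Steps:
$x{\left(X,v \right)} = X v^{2}$ ($x{\left(X,v \right)} = X v v = X v^{2}$)
$\frac{1}{80916 + x{\left(-2 + 6,6 \right)} \left(-41\right) \left(-29\right)} = \frac{1}{80916 + \left(-2 + 6\right) 6^{2} \left(-41\right) \left(-29\right)} = \frac{1}{80916 + 4 \cdot 36 \left(-41\right) \left(-29\right)} = \frac{1}{80916 + 144 \left(-41\right) \left(-29\right)} = \frac{1}{80916 - -171216} = \frac{1}{80916 + 171216} = \frac{1}{252132}$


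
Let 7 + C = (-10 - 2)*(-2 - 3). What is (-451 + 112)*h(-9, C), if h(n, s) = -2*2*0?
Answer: 0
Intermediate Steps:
C = 53 (C = -7 + (-10 - 2)*(-2 - 3) = -7 - 12*(-5) = -7 + 60 = 53)
h(n, s) = 0 (h(n, s) = -4*0 = 0)
(-451 + 112)*h(-9, C) = (-451 + 112)*0 = -339*0 = 0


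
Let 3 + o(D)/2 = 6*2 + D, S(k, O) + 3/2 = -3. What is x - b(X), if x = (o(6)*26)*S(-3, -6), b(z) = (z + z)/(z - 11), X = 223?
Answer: -372283/106 ≈ -3512.1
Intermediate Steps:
S(k, O) = -9/2 (S(k, O) = -3/2 - 3 = -9/2)
o(D) = 18 + 2*D (o(D) = -6 + 2*(6*2 + D) = -6 + 2*(12 + D) = -6 + (24 + 2*D) = 18 + 2*D)
b(z) = 2*z/(-11 + z) (b(z) = (2*z)/(-11 + z) = 2*z/(-11 + z))
x = -3510 (x = ((18 + 2*6)*26)*(-9/2) = ((18 + 12)*26)*(-9/2) = (30*26)*(-9/2) = 780*(-9/2) = -3510)
x - b(X) = -3510 - 2*223/(-11 + 223) = -3510 - 2*223/212 = -3510 - 1*223/106 = -3510 - 223/106 = -372283/106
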